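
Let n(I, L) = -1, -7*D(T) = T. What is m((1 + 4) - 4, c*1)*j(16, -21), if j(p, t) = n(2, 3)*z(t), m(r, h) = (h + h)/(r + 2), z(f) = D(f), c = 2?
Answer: -4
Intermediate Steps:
D(T) = -T/7
z(f) = -f/7
m(r, h) = 2*h/(2 + r) (m(r, h) = (2*h)/(2 + r) = 2*h/(2 + r))
j(p, t) = t/7 (j(p, t) = -(-1)*t/7 = t/7)
m((1 + 4) - 4, c*1)*j(16, -21) = (2*(2*1)/(2 + ((1 + 4) - 4)))*((1/7)*(-21)) = (2*2/(2 + (5 - 4)))*(-3) = (2*2/(2 + 1))*(-3) = (2*2/3)*(-3) = (2*2*(1/3))*(-3) = (4/3)*(-3) = -4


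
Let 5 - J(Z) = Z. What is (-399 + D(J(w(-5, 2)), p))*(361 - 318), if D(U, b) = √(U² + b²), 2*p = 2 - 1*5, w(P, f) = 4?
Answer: -17157 + 43*√13/2 ≈ -17079.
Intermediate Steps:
J(Z) = 5 - Z
p = -3/2 (p = (2 - 1*5)/2 = (2 - 5)/2 = (½)*(-3) = -3/2 ≈ -1.5000)
(-399 + D(J(w(-5, 2)), p))*(361 - 318) = (-399 + √((5 - 1*4)² + (-3/2)²))*(361 - 318) = (-399 + √((5 - 4)² + 9/4))*43 = (-399 + √(1² + 9/4))*43 = (-399 + √(1 + 9/4))*43 = (-399 + √(13/4))*43 = (-399 + √13/2)*43 = -17157 + 43*√13/2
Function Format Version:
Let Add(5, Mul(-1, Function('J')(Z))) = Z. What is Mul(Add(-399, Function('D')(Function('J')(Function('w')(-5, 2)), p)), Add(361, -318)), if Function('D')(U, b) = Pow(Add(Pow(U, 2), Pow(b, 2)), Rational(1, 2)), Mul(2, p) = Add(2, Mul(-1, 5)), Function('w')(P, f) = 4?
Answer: Add(-17157, Mul(Rational(43, 2), Pow(13, Rational(1, 2)))) ≈ -17079.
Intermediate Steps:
Function('J')(Z) = Add(5, Mul(-1, Z))
p = Rational(-3, 2) (p = Mul(Rational(1, 2), Add(2, Mul(-1, 5))) = Mul(Rational(1, 2), Add(2, -5)) = Mul(Rational(1, 2), -3) = Rational(-3, 2) ≈ -1.5000)
Mul(Add(-399, Function('D')(Function('J')(Function('w')(-5, 2)), p)), Add(361, -318)) = Mul(Add(-399, Pow(Add(Pow(Add(5, Mul(-1, 4)), 2), Pow(Rational(-3, 2), 2)), Rational(1, 2))), Add(361, -318)) = Mul(Add(-399, Pow(Add(Pow(Add(5, -4), 2), Rational(9, 4)), Rational(1, 2))), 43) = Mul(Add(-399, Pow(Add(Pow(1, 2), Rational(9, 4)), Rational(1, 2))), 43) = Mul(Add(-399, Pow(Add(1, Rational(9, 4)), Rational(1, 2))), 43) = Mul(Add(-399, Pow(Rational(13, 4), Rational(1, 2))), 43) = Mul(Add(-399, Mul(Rational(1, 2), Pow(13, Rational(1, 2)))), 43) = Add(-17157, Mul(Rational(43, 2), Pow(13, Rational(1, 2))))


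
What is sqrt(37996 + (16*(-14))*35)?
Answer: 2*sqrt(7539) ≈ 173.65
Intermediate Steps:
sqrt(37996 + (16*(-14))*35) = sqrt(37996 - 224*35) = sqrt(37996 - 7840) = sqrt(30156) = 2*sqrt(7539)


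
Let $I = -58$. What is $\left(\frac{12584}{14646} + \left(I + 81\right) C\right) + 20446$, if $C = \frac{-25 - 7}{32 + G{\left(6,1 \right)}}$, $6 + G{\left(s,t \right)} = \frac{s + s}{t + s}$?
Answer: $\frac{14505173902}{710331} \approx 20420.0$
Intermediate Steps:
$G{\left(s,t \right)} = -6 + \frac{2 s}{s + t}$ ($G{\left(s,t \right)} = -6 + \frac{s + s}{t + s} = -6 + \frac{2 s}{s + t}$)
$C = - \frac{112}{97}$ ($C = \frac{-25 - 7}{32 + \frac{2 \left(\left(-3\right) 1 - 12\right)}{6 + 1}} = - \frac{32}{32 + \frac{2 \left(-3 - 12\right)}{7}} = - \frac{32}{32 + 2 \cdot \frac{1}{7} \left(-15\right)} = - \frac{32}{32 - \frac{30}{7}} = - \frac{32}{\frac{194}{7}} = \left(-32\right) \frac{7}{194} = - \frac{112}{97} \approx -1.1546$)
$\left(\frac{12584}{14646} + \left(I + 81\right) C\right) + 20446 = \left(\frac{12584}{14646} + \left(-58 + 81\right) \left(- \frac{112}{97}\right)\right) + 20446 = \left(12584 \cdot \frac{1}{14646} + 23 \left(- \frac{112}{97}\right)\right) + 20446 = \left(\frac{6292}{7323} - \frac{2576}{97}\right) + 20446 = - \frac{18253724}{710331} + 20446 = \frac{14505173902}{710331}$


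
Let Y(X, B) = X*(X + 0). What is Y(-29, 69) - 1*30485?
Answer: -29644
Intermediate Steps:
Y(X, B) = X**2 (Y(X, B) = X*X = X**2)
Y(-29, 69) - 1*30485 = (-29)**2 - 1*30485 = 841 - 30485 = -29644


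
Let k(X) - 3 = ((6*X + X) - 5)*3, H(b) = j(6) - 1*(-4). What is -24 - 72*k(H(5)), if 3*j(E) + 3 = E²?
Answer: -21840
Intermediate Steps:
j(E) = -1 + E²/3
H(b) = 15 (H(b) = (-1 + (⅓)*6²) - 1*(-4) = (-1 + (⅓)*36) + 4 = (-1 + 12) + 4 = 11 + 4 = 15)
k(X) = -12 + 21*X (k(X) = 3 + ((6*X + X) - 5)*3 = 3 + (7*X - 5)*3 = 3 + (-5 + 7*X)*3 = 3 + (-15 + 21*X) = -12 + 21*X)
-24 - 72*k(H(5)) = -24 - 72*(-12 + 21*15) = -24 - 72*(-12 + 315) = -24 - 72*303 = -24 - 21816 = -21840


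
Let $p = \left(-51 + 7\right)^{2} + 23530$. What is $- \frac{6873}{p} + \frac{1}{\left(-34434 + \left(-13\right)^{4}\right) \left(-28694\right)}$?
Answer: $- \frac{41365606645}{153268814489} \approx -0.26989$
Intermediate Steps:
$p = 25466$ ($p = \left(-44\right)^{2} + 23530 = 1936 + 23530 = 25466$)
$- \frac{6873}{p} + \frac{1}{\left(-34434 + \left(-13\right)^{4}\right) \left(-28694\right)} = - \frac{6873}{25466} + \frac{1}{\left(-34434 + \left(-13\right)^{4}\right) \left(-28694\right)} = \left(-6873\right) \frac{1}{25466} + \frac{1}{-34434 + 28561} \left(- \frac{1}{28694}\right) = - \frac{6873}{25466} + \frac{1}{-5873} \left(- \frac{1}{28694}\right) = - \frac{6873}{25466} - - \frac{1}{168519862} = - \frac{6873}{25466} + \frac{1}{168519862} = - \frac{41365606645}{153268814489}$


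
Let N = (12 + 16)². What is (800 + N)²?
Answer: 2509056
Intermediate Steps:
N = 784 (N = 28² = 784)
(800 + N)² = (800 + 784)² = 1584² = 2509056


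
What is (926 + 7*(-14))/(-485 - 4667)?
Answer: -9/56 ≈ -0.16071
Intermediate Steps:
(926 + 7*(-14))/(-485 - 4667) = (926 - 98)/(-5152) = 828*(-1/5152) = -9/56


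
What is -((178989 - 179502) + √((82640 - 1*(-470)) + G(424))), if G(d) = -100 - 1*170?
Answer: 513 - 2*√20710 ≈ 225.18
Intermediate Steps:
G(d) = -270 (G(d) = -100 - 170 = -270)
-((178989 - 179502) + √((82640 - 1*(-470)) + G(424))) = -((178989 - 179502) + √((82640 - 1*(-470)) - 270)) = -(-513 + √((82640 + 470) - 270)) = -(-513 + √(83110 - 270)) = -(-513 + √82840) = -(-513 + 2*√20710) = 513 - 2*√20710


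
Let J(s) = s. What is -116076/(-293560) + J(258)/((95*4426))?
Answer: 244411071/617165866 ≈ 0.39602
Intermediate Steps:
-116076/(-293560) + J(258)/((95*4426)) = -116076/(-293560) + 258/((95*4426)) = -116076*(-1/293560) + 258/420470 = 29019/73390 + 258*(1/420470) = 29019/73390 + 129/210235 = 244411071/617165866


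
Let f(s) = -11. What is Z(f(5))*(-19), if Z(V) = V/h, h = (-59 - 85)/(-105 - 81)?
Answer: 6479/24 ≈ 269.96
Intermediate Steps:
h = 24/31 (h = -144/(-186) = -144*(-1/186) = 24/31 ≈ 0.77419)
Z(V) = 31*V/24 (Z(V) = V/(24/31) = V*(31/24) = 31*V/24)
Z(f(5))*(-19) = ((31/24)*(-11))*(-19) = -341/24*(-19) = 6479/24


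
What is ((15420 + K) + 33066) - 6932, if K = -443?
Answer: 41111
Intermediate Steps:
((15420 + K) + 33066) - 6932 = ((15420 - 443) + 33066) - 6932 = (14977 + 33066) - 6932 = 48043 - 6932 = 41111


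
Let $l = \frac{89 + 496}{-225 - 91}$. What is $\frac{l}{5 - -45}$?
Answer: $- \frac{117}{3160} \approx -0.037025$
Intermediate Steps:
$l = - \frac{585}{316}$ ($l = \frac{585}{-316} = 585 \left(- \frac{1}{316}\right) = - \frac{585}{316} \approx -1.8513$)
$\frac{l}{5 - -45} = - \frac{585}{316 \left(5 - -45\right)} = - \frac{585}{316 \left(5 + 45\right)} = - \frac{585}{316 \cdot 50} = \left(- \frac{585}{316}\right) \frac{1}{50} = - \frac{117}{3160}$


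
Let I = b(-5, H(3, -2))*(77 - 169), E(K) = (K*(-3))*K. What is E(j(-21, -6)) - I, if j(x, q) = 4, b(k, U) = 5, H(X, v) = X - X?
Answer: 412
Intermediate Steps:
H(X, v) = 0
E(K) = -3*K² (E(K) = (-3*K)*K = -3*K²)
I = -460 (I = 5*(77 - 169) = 5*(-92) = -460)
E(j(-21, -6)) - I = -3*4² - 1*(-460) = -3*16 + 460 = -48 + 460 = 412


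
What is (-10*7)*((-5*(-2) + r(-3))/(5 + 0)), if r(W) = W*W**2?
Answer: 238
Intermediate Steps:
r(W) = W**3
(-10*7)*((-5*(-2) + r(-3))/(5 + 0)) = (-10*7)*((-5*(-2) + (-3)**3)/(5 + 0)) = -70*(10 - 27)/5 = -(-1190)/5 = -70*(-17/5) = 238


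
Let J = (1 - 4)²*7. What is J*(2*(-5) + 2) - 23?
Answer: -527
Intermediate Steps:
J = 63 (J = (-3)²*7 = 9*7 = 63)
J*(2*(-5) + 2) - 23 = 63*(2*(-5) + 2) - 23 = 63*(-10 + 2) - 23 = 63*(-8) - 23 = -504 - 23 = -527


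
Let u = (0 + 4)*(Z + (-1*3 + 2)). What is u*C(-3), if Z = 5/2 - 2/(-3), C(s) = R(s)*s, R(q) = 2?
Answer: -52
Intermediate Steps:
C(s) = 2*s
Z = 19/6 (Z = 5*(½) - 2*(-⅓) = 5/2 + ⅔ = 19/6 ≈ 3.1667)
u = 26/3 (u = (0 + 4)*(19/6 + (-1*3 + 2)) = 4*(19/6 + (-3 + 2)) = 4*(19/6 - 1) = 4*(13/6) = 26/3 ≈ 8.6667)
u*C(-3) = 26*(2*(-3))/3 = (26/3)*(-6) = -52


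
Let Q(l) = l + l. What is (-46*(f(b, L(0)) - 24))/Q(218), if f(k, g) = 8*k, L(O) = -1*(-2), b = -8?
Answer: 1012/109 ≈ 9.2844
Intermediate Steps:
Q(l) = 2*l
L(O) = 2
(-46*(f(b, L(0)) - 24))/Q(218) = (-46*(8*(-8) - 24))/((2*218)) = -46*(-64 - 24)/436 = -46*(-88)*(1/436) = 4048*(1/436) = 1012/109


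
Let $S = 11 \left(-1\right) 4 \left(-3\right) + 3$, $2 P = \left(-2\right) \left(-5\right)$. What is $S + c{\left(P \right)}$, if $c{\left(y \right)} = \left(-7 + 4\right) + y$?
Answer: $137$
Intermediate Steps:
$P = 5$ ($P = \frac{\left(-2\right) \left(-5\right)}{2} = \frac{1}{2} \cdot 10 = 5$)
$S = 135$ ($S = 11 \left(\left(-4\right) \left(-3\right)\right) + 3 = 11 \cdot 12 + 3 = 132 + 3 = 135$)
$c{\left(y \right)} = -3 + y$
$S + c{\left(P \right)} = 135 + \left(-3 + 5\right) = 135 + 2 = 137$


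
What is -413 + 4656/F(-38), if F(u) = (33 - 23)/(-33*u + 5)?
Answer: 2928887/5 ≈ 5.8578e+5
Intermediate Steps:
F(u) = 10/(5 - 33*u)
-413 + 4656/F(-38) = -413 + 4656/((-10/(-5 + 33*(-38)))) = -413 + 4656/((-10/(-5 - 1254))) = -413 + 4656/((-10/(-1259))) = -413 + 4656/((-10*(-1/1259))) = -413 + 4656/(10/1259) = -413 + 4656*(1259/10) = -413 + 2930952/5 = 2928887/5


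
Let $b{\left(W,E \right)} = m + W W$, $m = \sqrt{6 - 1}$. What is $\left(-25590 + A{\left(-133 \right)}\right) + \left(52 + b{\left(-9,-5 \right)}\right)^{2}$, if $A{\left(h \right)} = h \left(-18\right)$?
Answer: $-5502 + 266 \sqrt{5} \approx -4907.2$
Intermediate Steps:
$m = \sqrt{5} \approx 2.2361$
$b{\left(W,E \right)} = \sqrt{5} + W^{2}$ ($b{\left(W,E \right)} = \sqrt{5} + W W = \sqrt{5} + W^{2}$)
$A{\left(h \right)} = - 18 h$
$\left(-25590 + A{\left(-133 \right)}\right) + \left(52 + b{\left(-9,-5 \right)}\right)^{2} = \left(-25590 - -2394\right) + \left(52 + \left(\sqrt{5} + \left(-9\right)^{2}\right)\right)^{2} = \left(-25590 + 2394\right) + \left(52 + \left(\sqrt{5} + 81\right)\right)^{2} = -23196 + \left(52 + \left(81 + \sqrt{5}\right)\right)^{2} = -23196 + \left(133 + \sqrt{5}\right)^{2}$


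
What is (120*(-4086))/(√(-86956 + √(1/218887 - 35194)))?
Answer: -490320*√218887/√(-19033537972 + 3*I*√187355332370811) ≈ -1.7936 + 1662.8*I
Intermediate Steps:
(120*(-4086))/(√(-86956 + √(1/218887 - 35194))) = -490320/√(-86956 + √(1/218887 - 35194)) = -490320/√(-86956 + √(-7703509077/218887)) = -490320/√(-86956 + 3*I*√187355332370811/218887)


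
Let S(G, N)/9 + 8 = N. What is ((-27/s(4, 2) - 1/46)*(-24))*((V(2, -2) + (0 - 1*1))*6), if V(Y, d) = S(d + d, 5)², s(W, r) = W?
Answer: 16327584/23 ≈ 7.0990e+5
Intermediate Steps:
S(G, N) = -72 + 9*N
V(Y, d) = 729 (V(Y, d) = (-72 + 9*5)² = (-72 + 45)² = (-27)² = 729)
((-27/s(4, 2) - 1/46)*(-24))*((V(2, -2) + (0 - 1*1))*6) = ((-27/4 - 1/46)*(-24))*((729 + (0 - 1*1))*6) = ((-27*¼ - 1*1/46)*(-24))*((729 + (0 - 1))*6) = ((-27/4 - 1/46)*(-24))*((729 - 1)*6) = (-623/92*(-24))*(728*6) = (3738/23)*4368 = 16327584/23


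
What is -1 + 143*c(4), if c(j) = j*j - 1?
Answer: 2144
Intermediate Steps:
c(j) = -1 + j² (c(j) = j² - 1 = -1 + j²)
-1 + 143*c(4) = -1 + 143*(-1 + 4²) = -1 + 143*(-1 + 16) = -1 + 143*15 = -1 + 2145 = 2144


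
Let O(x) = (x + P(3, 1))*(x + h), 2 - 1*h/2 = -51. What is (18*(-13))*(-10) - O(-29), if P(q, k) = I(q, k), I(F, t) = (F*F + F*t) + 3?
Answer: 3418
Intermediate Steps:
h = 106 (h = 4 - 2*(-51) = 4 + 102 = 106)
I(F, t) = 3 + F² + F*t (I(F, t) = (F² + F*t) + 3 = 3 + F² + F*t)
P(q, k) = 3 + q² + k*q (P(q, k) = 3 + q² + q*k = 3 + q² + k*q)
O(x) = (15 + x)*(106 + x) (O(x) = (x + (3 + 3² + 1*3))*(x + 106) = (x + (3 + 9 + 3))*(106 + x) = (x + 15)*(106 + x) = (15 + x)*(106 + x))
(18*(-13))*(-10) - O(-29) = (18*(-13))*(-10) - (1590 + (-29)² + 121*(-29)) = -234*(-10) - (1590 + 841 - 3509) = 2340 - 1*(-1078) = 2340 + 1078 = 3418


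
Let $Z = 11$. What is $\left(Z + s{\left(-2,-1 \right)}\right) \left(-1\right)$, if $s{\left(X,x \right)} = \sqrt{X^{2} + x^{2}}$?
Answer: $-11 - \sqrt{5} \approx -13.236$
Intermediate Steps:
$\left(Z + s{\left(-2,-1 \right)}\right) \left(-1\right) = \left(11 + \sqrt{\left(-2\right)^{2} + \left(-1\right)^{2}}\right) \left(-1\right) = \left(11 + \sqrt{4 + 1}\right) \left(-1\right) = \left(11 + \sqrt{5}\right) \left(-1\right) = -11 - \sqrt{5}$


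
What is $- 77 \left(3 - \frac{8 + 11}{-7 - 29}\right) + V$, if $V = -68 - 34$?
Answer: $- \frac{13451}{36} \approx -373.64$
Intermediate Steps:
$V = -102$
$- 77 \left(3 - \frac{8 + 11}{-7 - 29}\right) + V = - 77 \left(3 - \frac{8 + 11}{-7 - 29}\right) - 102 = - 77 \left(3 - \frac{19}{-36}\right) - 102 = - 77 \left(3 - 19 \left(- \frac{1}{36}\right)\right) - 102 = - 77 \left(3 - - \frac{19}{36}\right) - 102 = - 77 \left(3 + \frac{19}{36}\right) - 102 = \left(-77\right) \frac{127}{36} - 102 = - \frac{9779}{36} - 102 = - \frac{13451}{36}$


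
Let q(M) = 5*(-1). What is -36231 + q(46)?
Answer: -36236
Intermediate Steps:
q(M) = -5
-36231 + q(46) = -36231 - 5 = -36236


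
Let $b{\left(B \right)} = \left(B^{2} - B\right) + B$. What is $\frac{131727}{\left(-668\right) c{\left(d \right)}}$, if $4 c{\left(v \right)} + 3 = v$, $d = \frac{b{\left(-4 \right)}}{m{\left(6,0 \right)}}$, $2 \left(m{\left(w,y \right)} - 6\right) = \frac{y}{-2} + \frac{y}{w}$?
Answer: $\frac{395181}{167} \approx 2366.4$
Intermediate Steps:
$m{\left(w,y \right)} = 6 - \frac{y}{4} + \frac{y}{2 w}$ ($m{\left(w,y \right)} = 6 + \frac{\frac{y}{-2} + \frac{y}{w}}{2} = 6 + \frac{y \left(- \frac{1}{2}\right) + \frac{y}{w}}{2} = 6 + \frac{- \frac{y}{2} + \frac{y}{w}}{2} = 6 - \left(\frac{y}{4} - \frac{y}{2 w}\right) = 6 - \frac{y}{4} + \frac{y}{2 w}$)
$b{\left(B \right)} = B^{2}$
$d = \frac{8}{3}$ ($d = \frac{\left(-4\right)^{2}}{6 - 0 + \frac{1}{2} \cdot 0 \cdot \frac{1}{6}} = \frac{16}{6 + 0 + \frac{1}{2} \cdot 0 \cdot \frac{1}{6}} = \frac{16}{6 + 0 + 0} = \frac{16}{6} = 16 \cdot \frac{1}{6} = \frac{8}{3} \approx 2.6667$)
$c{\left(v \right)} = - \frac{3}{4} + \frac{v}{4}$
$\frac{131727}{\left(-668\right) c{\left(d \right)}} = \frac{131727}{\left(-668\right) \left(- \frac{3}{4} + \frac{1}{4} \cdot \frac{8}{3}\right)} = \frac{131727}{\left(-668\right) \left(- \frac{3}{4} + \frac{2}{3}\right)} = \frac{131727}{\left(-668\right) \left(- \frac{1}{12}\right)} = \frac{131727}{\frac{167}{3}} = 131727 \cdot \frac{3}{167} = \frac{395181}{167}$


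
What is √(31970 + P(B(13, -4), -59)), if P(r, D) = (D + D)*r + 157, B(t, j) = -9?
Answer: √33189 ≈ 182.18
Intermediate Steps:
P(r, D) = 157 + 2*D*r (P(r, D) = (2*D)*r + 157 = 2*D*r + 157 = 157 + 2*D*r)
√(31970 + P(B(13, -4), -59)) = √(31970 + (157 + 2*(-59)*(-9))) = √(31970 + (157 + 1062)) = √(31970 + 1219) = √33189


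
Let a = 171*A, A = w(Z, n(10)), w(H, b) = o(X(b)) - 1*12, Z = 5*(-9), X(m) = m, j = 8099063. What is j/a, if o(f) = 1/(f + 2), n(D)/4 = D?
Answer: -113386882/28671 ≈ -3954.8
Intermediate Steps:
n(D) = 4*D
o(f) = 1/(2 + f)
Z = -45
w(H, b) = -12 + 1/(2 + b) (w(H, b) = 1/(2 + b) - 1*12 = 1/(2 + b) - 12 = -12 + 1/(2 + b))
A = -503/42 (A = (-23 - 48*10)/(2 + 4*10) = (-23 - 12*40)/(2 + 40) = (-23 - 480)/42 = (1/42)*(-503) = -503/42 ≈ -11.976)
a = -28671/14 (a = 171*(-503/42) = -28671/14 ≈ -2047.9)
j/a = 8099063/(-28671/14) = 8099063*(-14/28671) = -113386882/28671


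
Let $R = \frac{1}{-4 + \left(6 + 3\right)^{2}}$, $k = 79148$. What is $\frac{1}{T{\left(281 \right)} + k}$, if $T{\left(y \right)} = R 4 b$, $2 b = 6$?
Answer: $\frac{77}{6094408} \approx 1.2635 \cdot 10^{-5}$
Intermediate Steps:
$b = 3$ ($b = \frac{1}{2} \cdot 6 = 3$)
$R = \frac{1}{77}$ ($R = \frac{1}{-4 + 9^{2}} = \frac{1}{-4 + 81} = \frac{1}{77} \approx 0.012987$)
$T{\left(y \right)} = \frac{12}{77}$ ($T{\left(y \right)} = \frac{1}{77} \cdot 4 \cdot 3 = \frac{4}{77} \cdot 3 = \frac{12}{77}$)
$\frac{1}{T{\left(281 \right)} + k} = \frac{1}{\frac{12}{77} + 79148} = \frac{1}{\frac{6094408}{77}} = \frac{77}{6094408}$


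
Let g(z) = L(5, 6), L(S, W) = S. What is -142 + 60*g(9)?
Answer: 158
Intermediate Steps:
g(z) = 5
-142 + 60*g(9) = -142 + 60*5 = -142 + 300 = 158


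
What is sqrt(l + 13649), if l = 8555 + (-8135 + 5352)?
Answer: sqrt(19421) ≈ 139.36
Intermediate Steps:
l = 5772 (l = 8555 - 2783 = 5772)
sqrt(l + 13649) = sqrt(5772 + 13649) = sqrt(19421)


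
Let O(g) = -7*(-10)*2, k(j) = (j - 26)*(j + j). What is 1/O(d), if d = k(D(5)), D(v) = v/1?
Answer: 1/140 ≈ 0.0071429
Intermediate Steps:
D(v) = v (D(v) = v*1 = v)
k(j) = 2*j*(-26 + j) (k(j) = (-26 + j)*(2*j) = 2*j*(-26 + j))
d = -210 (d = 2*5*(-26 + 5) = 2*5*(-21) = -210)
O(g) = 140 (O(g) = 70*2 = 140)
1/O(d) = 1/140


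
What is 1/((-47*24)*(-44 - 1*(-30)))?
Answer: 1/15792 ≈ 6.3323e-5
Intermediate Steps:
1/((-47*24)*(-44 - 1*(-30))) = 1/(-1128*(-44 + 30)) = 1/(-1128*(-14)) = 1/15792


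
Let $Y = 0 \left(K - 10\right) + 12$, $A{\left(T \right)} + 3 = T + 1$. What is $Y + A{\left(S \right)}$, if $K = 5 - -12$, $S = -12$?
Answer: $-2$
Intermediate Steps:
$A{\left(T \right)} = -2 + T$ ($A{\left(T \right)} = -3 + \left(T + 1\right) = -3 + \left(1 + T\right) = -2 + T$)
$K = 17$ ($K = 5 + 12 = 17$)
$Y = 12$ ($Y = 0 \left(17 - 10\right) + 12 = 0 \cdot 7 + 12 = 0 + 12 = 12$)
$Y + A{\left(S \right)} = 12 - 14 = -2$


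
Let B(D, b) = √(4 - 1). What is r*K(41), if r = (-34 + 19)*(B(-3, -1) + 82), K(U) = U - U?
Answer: 0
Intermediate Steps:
B(D, b) = √3
K(U) = 0
r = -1230 - 15*√3 (r = (-34 + 19)*(√3 + 82) = -15*(82 + √3) = -1230 - 15*√3 ≈ -1256.0)
r*K(41) = (-1230 - 15*√3)*0 = 0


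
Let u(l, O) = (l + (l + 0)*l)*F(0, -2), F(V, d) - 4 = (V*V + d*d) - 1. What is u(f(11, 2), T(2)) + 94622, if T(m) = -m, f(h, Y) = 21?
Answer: 97856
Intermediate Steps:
F(V, d) = 3 + V² + d² (F(V, d) = 4 + ((V*V + d*d) - 1) = 4 + ((V² + d²) - 1) = 4 + (-1 + V² + d²) = 3 + V² + d²)
u(l, O) = 7*l + 7*l² (u(l, O) = (l + (l + 0)*l)*(3 + 0² + (-2)²) = (l + l*l)*(3 + 0 + 4) = (l + l²)*7 = 7*l + 7*l²)
u(f(11, 2), T(2)) + 94622 = 7*21*(1 + 21) + 94622 = 7*21*22 + 94622 = 3234 + 94622 = 97856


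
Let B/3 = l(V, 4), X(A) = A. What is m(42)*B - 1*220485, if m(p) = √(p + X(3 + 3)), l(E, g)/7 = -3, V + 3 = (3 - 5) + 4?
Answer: -220485 - 252*√3 ≈ -2.2092e+5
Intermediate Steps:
V = -1 (V = -3 + ((3 - 5) + 4) = -3 + (-2 + 4) = -3 + 2 = -1)
l(E, g) = -21 (l(E, g) = 7*(-3) = -21)
B = -63 (B = 3*(-21) = -63)
m(p) = √(6 + p) (m(p) = √(p + (3 + 3)) = √(p + 6) = √(6 + p))
m(42)*B - 1*220485 = √(6 + 42)*(-63) - 1*220485 = √48*(-63) - 220485 = (4*√3)*(-63) - 220485 = -252*√3 - 220485 = -220485 - 252*√3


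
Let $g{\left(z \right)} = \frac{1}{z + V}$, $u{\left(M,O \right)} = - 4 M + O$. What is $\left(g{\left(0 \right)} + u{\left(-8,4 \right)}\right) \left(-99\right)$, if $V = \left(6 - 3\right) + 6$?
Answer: $-3575$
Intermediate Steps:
$u{\left(M,O \right)} = O - 4 M$
$V = 9$ ($V = 3 + 6 = 9$)
$g{\left(z \right)} = \frac{1}{9 + z}$ ($g{\left(z \right)} = \frac{1}{z + 9} = \frac{1}{9 + z}$)
$\left(g{\left(0 \right)} + u{\left(-8,4 \right)}\right) \left(-99\right) = \left(\frac{1}{9 + 0} + \left(4 - -32\right)\right) \left(-99\right) = \left(\frac{1}{9} + \left(4 + 32\right)\right) \left(-99\right) = \left(\frac{1}{9} + 36\right) \left(-99\right) = \frac{325}{9} \left(-99\right) = -3575$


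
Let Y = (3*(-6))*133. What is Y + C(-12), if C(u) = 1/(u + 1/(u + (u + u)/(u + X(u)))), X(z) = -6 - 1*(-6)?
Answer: -289684/121 ≈ -2394.1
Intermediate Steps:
X(z) = 0 (X(z) = -6 + 6 = 0)
Y = -2394 (Y = -18*133 = -2394)
C(u) = 1/(u + 1/(2 + u)) (C(u) = 1/(u + 1/(u + (u + u)/(u + 0))) = 1/(u + 1/(u + (2*u)/u)) = 1/(u + 1/(u + 2)) = 1/(u + 1/(2 + u)))
Y + C(-12) = -2394 + (2 - 12)/(1 + (-12)² + 2*(-12)) = -2394 - 10/(1 + 144 - 24) = -2394 - 10/121 = -289684/121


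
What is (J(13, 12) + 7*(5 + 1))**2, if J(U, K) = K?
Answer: 2916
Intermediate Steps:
(J(13, 12) + 7*(5 + 1))**2 = (12 + 7*(5 + 1))**2 = (12 + 7*6)**2 = (12 + 42)**2 = 54**2 = 2916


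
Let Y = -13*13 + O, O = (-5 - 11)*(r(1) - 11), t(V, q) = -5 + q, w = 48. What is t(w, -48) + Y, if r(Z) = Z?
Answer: -62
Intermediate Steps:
O = 160 (O = (-5 - 11)*(1 - 11) = -16*(-10) = 160)
Y = -9 (Y = -13*13 + 160 = -169 + 160 = -9)
t(w, -48) + Y = (-5 - 48) - 9 = -53 - 9 = -62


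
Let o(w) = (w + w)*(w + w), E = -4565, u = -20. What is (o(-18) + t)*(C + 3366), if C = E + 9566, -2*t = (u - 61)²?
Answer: -33208623/2 ≈ -1.6604e+7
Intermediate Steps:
t = -6561/2 (t = -(-20 - 61)²/2 = -½*(-81)² = -½*6561 = -6561/2 ≈ -3280.5)
o(w) = 4*w² (o(w) = (2*w)*(2*w) = 4*w²)
C = 5001 (C = -4565 + 9566 = 5001)
(o(-18) + t)*(C + 3366) = (4*(-18)² - 6561/2)*(5001 + 3366) = (4*324 - 6561/2)*8367 = (1296 - 6561/2)*8367 = -3969/2*8367 = -33208623/2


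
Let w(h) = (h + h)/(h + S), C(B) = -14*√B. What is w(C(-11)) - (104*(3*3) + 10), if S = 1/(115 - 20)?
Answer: -18368258546/19457901 - 2660*I*√11/19457901 ≈ -944.0 - 0.0004534*I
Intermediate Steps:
S = 1/95 ≈ 0.010526
w(h) = 2*h/(1/95 + h) (w(h) = (h + h)/(h + 1/95) = (2*h)/(1/95 + h) = 2*h/(1/95 + h))
w(C(-11)) - (104*(3*3) + 10) = 190*(-14*I*√11)/(1 + 95*(-14*I*√11)) - (104*(3*3) + 10) = 190*(-14*I*√11)/(1 + 95*(-14*I*√11)) - (104*9 + 10) = 190*(-14*I*√11)/(1 + 95*(-14*I*√11)) - (936 + 10) = 190*(-14*I*√11)/(1 - 1330*I*√11) - 1*946 = -2660*I*√11/(1 - 1330*I*√11) - 946 = -946 - 2660*I*√11/(1 - 1330*I*√11)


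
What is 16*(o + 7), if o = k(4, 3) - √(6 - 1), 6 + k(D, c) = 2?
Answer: 48 - 16*√5 ≈ 12.223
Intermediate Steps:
k(D, c) = -4 (k(D, c) = -6 + 2 = -4)
o = -4 - √5 (o = -4 - √(6 - 1) = -4 - √5 ≈ -6.2361)
16*(o + 7) = 16*((-4 - √5) + 7) = 16*(3 - √5) = 48 - 16*√5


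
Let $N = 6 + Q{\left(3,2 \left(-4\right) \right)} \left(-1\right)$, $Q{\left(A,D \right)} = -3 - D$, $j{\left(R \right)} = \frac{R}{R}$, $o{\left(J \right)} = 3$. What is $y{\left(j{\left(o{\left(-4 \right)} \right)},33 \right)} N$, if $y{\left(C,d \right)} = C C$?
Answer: $1$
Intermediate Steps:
$j{\left(R \right)} = 1$
$y{\left(C,d \right)} = C^{2}$
$N = 1$ ($N = 6 + \left(-3 - 2 \left(-4\right)\right) \left(-1\right) = 6 + \left(-3 - -8\right) \left(-1\right) = 6 + \left(-3 + 8\right) \left(-1\right) = 6 + 5 \left(-1\right) = 6 - 5 = 1$)
$y{\left(j{\left(o{\left(-4 \right)} \right)},33 \right)} N = 1^{2} \cdot 1 = 1 \cdot 1 = 1$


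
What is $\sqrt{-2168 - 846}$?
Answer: $i \sqrt{3014} \approx 54.9 i$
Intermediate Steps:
$\sqrt{-2168 - 846} = \sqrt{-3014} = i \sqrt{3014}$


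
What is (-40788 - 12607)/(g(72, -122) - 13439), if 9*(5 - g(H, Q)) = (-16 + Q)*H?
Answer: 10679/2466 ≈ 4.3305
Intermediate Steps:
g(H, Q) = 5 - H*(-16 + Q)/9 (g(H, Q) = 5 - (-16 + Q)*H/9 = 5 - H*(-16 + Q)/9)
(-40788 - 12607)/(g(72, -122) - 13439) = (-40788 - 12607)/((5 + (16/9)*72 - ⅑*72*(-122)) - 13439) = -53395/((5 + 128 + 976) - 13439) = -53395/(1109 - 13439) = -53395/(-12330) = -53395*(-1/12330) = 10679/2466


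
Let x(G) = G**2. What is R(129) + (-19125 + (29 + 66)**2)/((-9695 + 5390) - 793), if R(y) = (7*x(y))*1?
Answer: 296930413/2549 ≈ 1.1649e+5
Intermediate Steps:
R(y) = 7*y**2 (R(y) = (7*y**2)*1 = 7*y**2)
R(129) + (-19125 + (29 + 66)**2)/((-9695 + 5390) - 793) = 7*129**2 + (-19125 + (29 + 66)**2)/((-9695 + 5390) - 793) = 7*16641 + (-19125 + 95**2)/(-4305 - 793) = 116487 + (-19125 + 9025)/(-5098) = 116487 - 10100*(-1/5098) = 116487 + 5050/2549 = 296930413/2549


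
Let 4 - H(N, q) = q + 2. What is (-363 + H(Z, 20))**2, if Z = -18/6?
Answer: 145161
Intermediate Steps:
Z = -3 (Z = -18*1/6 = -3)
H(N, q) = 2 - q (H(N, q) = 4 - (q + 2) = 4 - (2 + q) = 4 + (-2 - q) = 2 - q)
(-363 + H(Z, 20))**2 = (-363 + (2 - 1*20))**2 = (-363 + (2 - 20))**2 = (-363 - 18)**2 = (-381)**2 = 145161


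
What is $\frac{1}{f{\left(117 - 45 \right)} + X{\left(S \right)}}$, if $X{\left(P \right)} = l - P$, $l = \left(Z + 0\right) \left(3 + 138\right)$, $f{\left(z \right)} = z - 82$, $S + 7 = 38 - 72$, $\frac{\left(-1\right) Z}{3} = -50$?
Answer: $\frac{1}{21181} \approx 4.7212 \cdot 10^{-5}$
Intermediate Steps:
$Z = 150$ ($Z = \left(-3\right) \left(-50\right) = 150$)
$S = -41$ ($S = -7 + \left(38 - 72\right) = -7 - 34 = -41$)
$f{\left(z \right)} = -82 + z$ ($f{\left(z \right)} = z - 82 = -82 + z$)
$l = 21150$ ($l = \left(150 + 0\right) \left(3 + 138\right) = 150 \cdot 141 = 21150$)
$X{\left(P \right)} = 21150 - P$
$\frac{1}{f{\left(117 - 45 \right)} + X{\left(S \right)}} = \frac{1}{\left(-82 + \left(117 - 45\right)\right) + \left(21150 - -41\right)} = \frac{1}{\left(-82 + \left(117 - 45\right)\right) + \left(21150 + 41\right)} = \frac{1}{\left(-82 + 72\right) + 21191} = \frac{1}{-10 + 21191} = \frac{1}{21181}$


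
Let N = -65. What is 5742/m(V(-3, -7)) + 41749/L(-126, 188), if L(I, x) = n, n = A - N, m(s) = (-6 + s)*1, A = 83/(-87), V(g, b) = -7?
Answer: 15223695/72436 ≈ 210.17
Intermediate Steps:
A = -83/87 (A = 83*(-1/87) = -83/87 ≈ -0.95402)
m(s) = -6 + s
n = 5572/87 (n = -83/87 - 1*(-65) = -83/87 + 65 = 5572/87 ≈ 64.046)
L(I, x) = 5572/87
5742/m(V(-3, -7)) + 41749/L(-126, 188) = 5742/(-6 - 7) + 41749/(5572/87) = 5742/(-13) + 41749*(87/5572) = 5742*(-1/13) + 3632163/5572 = -5742/13 + 3632163/5572 = 15223695/72436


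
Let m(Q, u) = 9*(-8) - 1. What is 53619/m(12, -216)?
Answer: -53619/73 ≈ -734.51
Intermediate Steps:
m(Q, u) = -73 (m(Q, u) = -72 - 1 = -73)
53619/m(12, -216) = 53619/(-73) = 53619*(-1/73) = -53619/73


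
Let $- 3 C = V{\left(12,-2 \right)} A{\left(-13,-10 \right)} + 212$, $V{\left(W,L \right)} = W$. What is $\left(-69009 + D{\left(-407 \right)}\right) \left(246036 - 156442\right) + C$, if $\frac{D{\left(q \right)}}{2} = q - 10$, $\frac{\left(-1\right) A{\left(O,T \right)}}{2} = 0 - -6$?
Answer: $- \frac{18772541294}{3} \approx -6.2575 \cdot 10^{9}$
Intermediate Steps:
$A{\left(O,T \right)} = -12$ ($A{\left(O,T \right)} = - 2 \left(0 - -6\right) = - 2 \left(0 + 6\right) = \left(-2\right) 6 = -12$)
$D{\left(q \right)} = -20 + 2 q$ ($D{\left(q \right)} = 2 \left(q - 10\right) = 2 \left(-10 + q\right) = -20 + 2 q$)
$C = - \frac{68}{3}$ ($C = - \frac{12 \left(-12\right) + 212}{3} = - \frac{-144 + 212}{3} = \left(- \frac{1}{3}\right) 68 = - \frac{68}{3} \approx -22.667$)
$\left(-69009 + D{\left(-407 \right)}\right) \left(246036 - 156442\right) + C = \left(-69009 + \left(-20 + 2 \left(-407\right)\right)\right) \left(246036 - 156442\right) - \frac{68}{3} = \left(-69009 - 834\right) 89594 - \frac{68}{3} = \left(-69843\right) 89594 - \frac{68}{3} = -6257513742 - \frac{68}{3} = - \frac{18772541294}{3}$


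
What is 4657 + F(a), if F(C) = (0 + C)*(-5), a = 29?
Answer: 4512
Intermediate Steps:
F(C) = -5*C (F(C) = C*(-5) = -5*C)
4657 + F(a) = 4657 - 5*29 = 4657 - 145 = 4512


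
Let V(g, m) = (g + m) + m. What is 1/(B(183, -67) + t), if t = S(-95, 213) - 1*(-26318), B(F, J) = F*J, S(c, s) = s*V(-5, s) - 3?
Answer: 1/103727 ≈ 9.6407e-6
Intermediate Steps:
V(g, m) = g + 2*m
S(c, s) = -3 + s*(-5 + 2*s) (S(c, s) = s*(-5 + 2*s) - 3 = -3 + s*(-5 + 2*s))
t = 115988 (t = (-3 + 213*(-5 + 2*213)) - 1*(-26318) = (-3 + 213*(-5 + 426)) + 26318 = (-3 + 213*421) + 26318 = (-3 + 89673) + 26318 = 89670 + 26318 = 115988)
1/(B(183, -67) + t) = 1/(183*(-67) + 115988) = 1/(-12261 + 115988) = 1/103727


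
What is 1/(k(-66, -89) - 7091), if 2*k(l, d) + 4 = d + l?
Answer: -2/14341 ≈ -0.00013946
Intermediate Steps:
k(l, d) = -2 + d/2 + l/2 (k(l, d) = -2 + (d + l)/2 = -2 + (d/2 + l/2) = -2 + d/2 + l/2)
1/(k(-66, -89) - 7091) = 1/((-2 + (½)*(-89) + (½)*(-66)) - 7091) = 1/((-2 - 89/2 - 33) - 7091) = 1/(-159/2 - 7091) = 1/(-14341/2) = -2/14341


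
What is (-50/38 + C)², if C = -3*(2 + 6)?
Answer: 231361/361 ≈ 640.89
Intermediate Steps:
C = -24 (C = -3*8 = -24)
(-50/38 + C)² = (-50/38 - 24)² = (-50*1/38 - 24)² = (-25/19 - 24)² = (-481/19)² = 231361/361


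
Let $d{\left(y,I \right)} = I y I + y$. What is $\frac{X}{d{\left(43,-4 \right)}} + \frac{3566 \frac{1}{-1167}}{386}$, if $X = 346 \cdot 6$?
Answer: $\frac{466276183}{164643861} \approx 2.832$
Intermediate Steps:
$d{\left(y,I \right)} = y + y I^{2}$ ($d{\left(y,I \right)} = y I^{2} + y = y + y I^{2}$)
$X = 2076$
$\frac{X}{d{\left(43,-4 \right)}} + \frac{3566 \frac{1}{-1167}}{386} = \frac{2076}{43 \left(1 + \left(-4\right)^{2}\right)} + \frac{3566 \frac{1}{-1167}}{386} = \frac{2076}{43 \left(1 + 16\right)} + 3566 \left(- \frac{1}{1167}\right) \frac{1}{386} = \frac{2076}{43 \cdot 17} - \frac{1783}{225231} = \frac{2076}{731} - \frac{1783}{225231} = \frac{466276183}{164643861}$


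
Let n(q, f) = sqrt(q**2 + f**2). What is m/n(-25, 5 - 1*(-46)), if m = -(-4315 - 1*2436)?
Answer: 6751*sqrt(3226)/3226 ≈ 118.86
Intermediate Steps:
m = 6751 (m = -(-4315 - 2436) = -1*(-6751) = 6751)
n(q, f) = sqrt(f**2 + q**2)
m/n(-25, 5 - 1*(-46)) = 6751/(sqrt((5 - 1*(-46))**2 + (-25)**2)) = 6751/(sqrt((5 + 46)**2 + 625)) = 6751/(sqrt(51**2 + 625)) = 6751/(sqrt(2601 + 625)) = 6751/(sqrt(3226)) = 6751*(sqrt(3226)/3226) = 6751*sqrt(3226)/3226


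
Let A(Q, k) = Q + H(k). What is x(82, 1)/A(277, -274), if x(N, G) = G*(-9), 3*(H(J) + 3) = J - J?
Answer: -9/274 ≈ -0.032847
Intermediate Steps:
H(J) = -3 (H(J) = -3 + (J - J)/3 = -3 + (⅓)*0 = -3 + 0 = -3)
x(N, G) = -9*G
A(Q, k) = -3 + Q (A(Q, k) = Q - 3 = -3 + Q)
x(82, 1)/A(277, -274) = (-9*1)/(-3 + 277) = -9/274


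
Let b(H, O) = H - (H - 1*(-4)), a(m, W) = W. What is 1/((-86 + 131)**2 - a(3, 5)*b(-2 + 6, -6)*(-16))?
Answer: 1/1705 ≈ 0.00058651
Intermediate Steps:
b(H, O) = -4 (b(H, O) = H - (H + 4) = H - (4 + H) = H + (-4 - H) = -4)
1/((-86 + 131)**2 - a(3, 5)*b(-2 + 6, -6)*(-16)) = 1/((-86 + 131)**2 - 5*(-4)*(-16)) = 1/(45**2 - (-20)*(-16)) = 1/(2025 - 1*320) = 1/(2025 - 320) = 1/1705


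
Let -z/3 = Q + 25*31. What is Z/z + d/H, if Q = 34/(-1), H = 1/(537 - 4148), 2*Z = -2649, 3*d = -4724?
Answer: 2808944233/494 ≈ 5.6861e+6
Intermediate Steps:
d = -4724/3 (d = (⅓)*(-4724) = -4724/3 ≈ -1574.7)
Z = -2649/2 (Z = (½)*(-2649) = -2649/2 ≈ -1324.5)
H = -1/3611 (H = 1/(-3611) = -1/3611 ≈ -0.00027693)
Q = -34 (Q = 34*(-1) = -34)
z = -2223 (z = -3*(-34 + 25*31) = -3*(-34 + 775) = -3*741 = -2223)
Z/z + d/H = -2649/2/(-2223) - 4724/(3*(-1/3611)) = -2649/2*(-1/2223) - 4724/3*(-3611) = 883/1482 + 17058364/3 = 2808944233/494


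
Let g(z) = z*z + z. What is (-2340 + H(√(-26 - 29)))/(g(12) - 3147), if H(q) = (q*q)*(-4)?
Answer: 2120/2991 ≈ 0.70879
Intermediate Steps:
g(z) = z + z² (g(z) = z² + z = z + z²)
H(q) = -4*q² (H(q) = q²*(-4) = -4*q²)
(-2340 + H(√(-26 - 29)))/(g(12) - 3147) = (-2340 - 4*(√(-26 - 29))²)/(12*(1 + 12) - 3147) = (-2340 - 4*(√(-55))²)/(12*13 - 3147) = (-2340 - 4*(I*√55)²)/(156 - 3147) = (-2340 - 4*(-55))/(-2991) = (-2340 + 220)*(-1/2991) = -2120*(-1/2991) = 2120/2991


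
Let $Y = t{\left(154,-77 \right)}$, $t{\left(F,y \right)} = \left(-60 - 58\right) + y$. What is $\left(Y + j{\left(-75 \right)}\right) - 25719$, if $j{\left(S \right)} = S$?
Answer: $-25989$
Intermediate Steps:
$t{\left(F,y \right)} = -118 + y$
$Y = -195$ ($Y = -118 - 77 = -195$)
$\left(Y + j{\left(-75 \right)}\right) - 25719 = \left(-195 - 75\right) - 25719 = -270 - 25719 = -25989$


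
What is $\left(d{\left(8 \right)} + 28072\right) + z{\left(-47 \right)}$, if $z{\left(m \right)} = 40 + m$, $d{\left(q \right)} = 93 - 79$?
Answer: $28079$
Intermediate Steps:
$d{\left(q \right)} = 14$ ($d{\left(q \right)} = 93 - 79 = 14$)
$\left(d{\left(8 \right)} + 28072\right) + z{\left(-47 \right)} = \left(14 + 28072\right) + \left(40 - 47\right) = 28086 - 7 = 28079$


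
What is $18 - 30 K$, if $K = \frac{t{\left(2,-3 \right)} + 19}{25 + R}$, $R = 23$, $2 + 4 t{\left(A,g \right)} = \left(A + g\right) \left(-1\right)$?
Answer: $\frac{201}{32} \approx 6.2813$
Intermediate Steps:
$t{\left(A,g \right)} = - \frac{1}{2} - \frac{A}{4} - \frac{g}{4}$ ($t{\left(A,g \right)} = - \frac{1}{2} + \frac{\left(A + g\right) \left(-1\right)}{4} = - \frac{1}{2} + \frac{- A - g}{4} = - \frac{1}{2} - \left(\frac{A}{4} + \frac{g}{4}\right) = - \frac{1}{2} - \frac{A}{4} - \frac{g}{4}$)
$K = \frac{25}{64}$ ($K = \frac{\left(- \frac{1}{2} - \frac{1}{2} - - \frac{3}{4}\right) + 19}{25 + 23} = \frac{\left(- \frac{1}{2} - \frac{1}{2} + \frac{3}{4}\right) + 19}{48} = \left(- \frac{1}{4} + 19\right) \frac{1}{48} = \frac{75}{4} \cdot \frac{1}{48} = \frac{25}{64} \approx 0.39063$)
$18 - 30 K = 18 - \frac{375}{32} = \frac{201}{32}$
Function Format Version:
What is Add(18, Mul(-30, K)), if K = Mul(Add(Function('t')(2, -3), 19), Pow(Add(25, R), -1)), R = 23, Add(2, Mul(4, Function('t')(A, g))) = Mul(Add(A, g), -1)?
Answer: Rational(201, 32) ≈ 6.2813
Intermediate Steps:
Function('t')(A, g) = Add(Rational(-1, 2), Mul(Rational(-1, 4), A), Mul(Rational(-1, 4), g)) (Function('t')(A, g) = Add(Rational(-1, 2), Mul(Rational(1, 4), Mul(Add(A, g), -1))) = Add(Rational(-1, 2), Mul(Rational(1, 4), Add(Mul(-1, A), Mul(-1, g)))) = Add(Rational(-1, 2), Add(Mul(Rational(-1, 4), A), Mul(Rational(-1, 4), g))) = Add(Rational(-1, 2), Mul(Rational(-1, 4), A), Mul(Rational(-1, 4), g)))
K = Rational(25, 64) (K = Mul(Add(Add(Rational(-1, 2), Mul(Rational(-1, 4), 2), Mul(Rational(-1, 4), -3)), 19), Pow(Add(25, 23), -1)) = Mul(Add(Add(Rational(-1, 2), Rational(-1, 2), Rational(3, 4)), 19), Pow(48, -1)) = Mul(Add(Rational(-1, 4), 19), Rational(1, 48)) = Mul(Rational(75, 4), Rational(1, 48)) = Rational(25, 64) ≈ 0.39063)
Add(18, Mul(-30, K)) = Add(18, Mul(-30, Rational(25, 64))) = Add(18, Rational(-375, 32)) = Rational(201, 32)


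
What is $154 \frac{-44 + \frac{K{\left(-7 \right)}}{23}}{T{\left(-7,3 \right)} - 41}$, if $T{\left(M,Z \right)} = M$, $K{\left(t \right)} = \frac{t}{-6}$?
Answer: $\frac{467005}{3312} \approx 141.0$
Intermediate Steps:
$K{\left(t \right)} = - \frac{t}{6}$ ($K{\left(t \right)} = t \left(- \frac{1}{6}\right) = - \frac{t}{6}$)
$154 \frac{-44 + \frac{K{\left(-7 \right)}}{23}}{T{\left(-7,3 \right)} - 41} = 154 \frac{-44 + \frac{\left(- \frac{1}{6}\right) \left(-7\right)}{23}}{-7 - 41} = 154 \frac{-44 + \frac{7}{6} \cdot \frac{1}{23}}{-7 - 41} = 154 \frac{-44 + \frac{7}{138}}{-48} = 154 \left(\left(- \frac{6065}{138}\right) \left(- \frac{1}{48}\right)\right) = 154 \cdot \frac{6065}{6624} = \frac{467005}{3312}$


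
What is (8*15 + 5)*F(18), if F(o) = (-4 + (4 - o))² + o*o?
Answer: 81000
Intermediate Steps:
F(o) = 2*o² (F(o) = (-o)² + o² = o² + o² = 2*o²)
(8*15 + 5)*F(18) = (8*15 + 5)*(2*18²) = (120 + 5)*(2*324) = 125*648 = 81000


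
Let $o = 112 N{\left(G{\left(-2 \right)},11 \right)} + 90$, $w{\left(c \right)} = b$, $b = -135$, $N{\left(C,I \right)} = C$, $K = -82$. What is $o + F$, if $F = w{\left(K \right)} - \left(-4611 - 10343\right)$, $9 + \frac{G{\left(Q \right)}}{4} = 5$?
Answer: $13117$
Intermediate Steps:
$G{\left(Q \right)} = -16$ ($G{\left(Q \right)} = -36 + 4 \cdot 5 = -36 + 20 = -16$)
$w{\left(c \right)} = -135$
$F = 14819$ ($F = -135 - \left(-4611 - 10343\right) = -135 - -14954 = -135 + 14954 = 14819$)
$o = -1702$ ($o = 112 \left(-16\right) + 90 = -1792 + 90 = -1702$)
$o + F = -1702 + 14819 = 13117$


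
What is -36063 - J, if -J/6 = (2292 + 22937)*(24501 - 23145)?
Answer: 205227081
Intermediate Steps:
J = -205263144 (J = -6*(2292 + 22937)*(24501 - 23145) = -151374*1356 = -6*34210524 = -205263144)
-36063 - J = -36063 - 1*(-205263144) = -36063 + 205263144 = 205227081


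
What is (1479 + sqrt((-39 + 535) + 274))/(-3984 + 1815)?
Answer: -493/723 - sqrt(770)/2169 ≈ -0.69467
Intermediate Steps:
(1479 + sqrt((-39 + 535) + 274))/(-3984 + 1815) = (1479 + sqrt(496 + 274))/(-2169) = (1479 + sqrt(770))*(-1/2169) = -493/723 - sqrt(770)/2169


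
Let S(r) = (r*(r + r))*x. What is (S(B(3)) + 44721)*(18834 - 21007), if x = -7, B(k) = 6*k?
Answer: -87322005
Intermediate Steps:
S(r) = -14*r**2 (S(r) = (r*(r + r))*(-7) = (r*(2*r))*(-7) = (2*r**2)*(-7) = -14*r**2)
(S(B(3)) + 44721)*(18834 - 21007) = (-14*(6*3)**2 + 44721)*(18834 - 21007) = (-14*18**2 + 44721)*(-2173) = (-14*324 + 44721)*(-2173) = (-4536 + 44721)*(-2173) = 40185*(-2173) = -87322005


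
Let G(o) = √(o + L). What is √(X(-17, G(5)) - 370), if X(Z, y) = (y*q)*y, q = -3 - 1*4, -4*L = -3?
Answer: I*√1641/2 ≈ 20.255*I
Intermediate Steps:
L = ¾ (L = -¼*(-3) = ¾ ≈ 0.75000)
q = -7 (q = -3 - 4 = -7)
G(o) = √(¾ + o) (G(o) = √(o + ¾) = √(¾ + o))
X(Z, y) = -7*y² (X(Z, y) = (y*(-7))*y = (-7*y)*y = -7*y²)
√(X(-17, G(5)) - 370) = √(-7*(√(3 + 4*5)/2)² - 370) = √(-7*(√(3 + 20)/2)² - 370) = √(-7*(√23/2)² - 370) = √(-7*23/4 - 370) = √(-161/4 - 370) = √(-1641/4) = I*√1641/2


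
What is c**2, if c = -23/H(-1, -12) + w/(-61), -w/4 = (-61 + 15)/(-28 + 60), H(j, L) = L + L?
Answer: 1600225/2143296 ≈ 0.74662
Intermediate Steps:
H(j, L) = 2*L
w = 23/4 (w = -4*(-61 + 15)/(-28 + 60) = -(-184)/32 = -4*(-23/16) = 23/4 ≈ 5.7500)
c = 1265/1464 (c = -23/(2*(-12)) + (23/4)/(-61) = -23/(-24) + (23/4)*(-1/61) = -23*(-1/24) - 23/244 = 23/24 - 23/244 = 1265/1464 ≈ 0.86407)
c**2 = (1265/1464)**2 = 1600225/2143296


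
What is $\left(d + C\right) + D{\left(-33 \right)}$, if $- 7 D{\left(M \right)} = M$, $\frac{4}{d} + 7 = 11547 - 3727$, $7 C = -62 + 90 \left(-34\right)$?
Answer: $- \frac{24134329}{54691} \approx -441.29$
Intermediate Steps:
$C = -446$ ($C = \frac{-62 + 90 \left(-34\right)}{7} = \frac{-62 - 3060}{7} = \frac{1}{7} \left(-3122\right) = -446$)
$d = \frac{4}{7813}$ ($d = \frac{4}{-7 + \left(11547 - 3727\right)} = \frac{4}{-7 + 7820} = \frac{4}{7813} \approx 0.00051197$)
$D{\left(M \right)} = - \frac{M}{7}$
$\left(d + C\right) + D{\left(-33 \right)} = \left(\frac{4}{7813} - 446\right) - - \frac{33}{7} = - \frac{3484594}{7813} + \frac{33}{7} = - \frac{24134329}{54691}$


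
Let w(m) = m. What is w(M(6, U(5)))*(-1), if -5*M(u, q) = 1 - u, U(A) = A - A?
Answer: -1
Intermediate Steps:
U(A) = 0
M(u, q) = -⅕ + u/5 (M(u, q) = -(1 - u)/5 = -⅕ + u/5)
w(M(6, U(5)))*(-1) = (-⅕ + (⅕)*6)*(-1) = (-⅕ + 6/5)*(-1) = 1*(-1) = -1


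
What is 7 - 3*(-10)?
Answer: 37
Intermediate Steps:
7 - 3*(-10) = 7 + 30 = 37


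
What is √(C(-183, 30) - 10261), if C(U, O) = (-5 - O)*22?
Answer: I*√11031 ≈ 105.03*I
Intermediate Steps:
C(U, O) = -110 - 22*O
√(C(-183, 30) - 10261) = √((-110 - 22*30) - 10261) = √((-110 - 660) - 10261) = √(-770 - 10261) = √(-11031) = I*√11031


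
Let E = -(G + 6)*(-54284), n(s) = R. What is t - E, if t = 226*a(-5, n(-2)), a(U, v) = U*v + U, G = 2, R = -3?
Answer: -432012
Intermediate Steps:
n(s) = -3
a(U, v) = U + U*v
E = 434272 (E = -(2 + 6)*(-54284) = -1*8*(-54284) = -8*(-54284) = 434272)
t = 2260 (t = 226*(-5*(1 - 3)) = 226*(-5*(-2)) = 226*10 = 2260)
t - E = 2260 - 1*434272 = 2260 - 434272 = -432012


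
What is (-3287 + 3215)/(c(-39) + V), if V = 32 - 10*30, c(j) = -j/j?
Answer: 72/269 ≈ 0.26766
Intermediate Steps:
c(j) = -1 (c(j) = -1*1 = -1)
V = -268 (V = 32 - 300 = -268)
(-3287 + 3215)/(c(-39) + V) = (-3287 + 3215)/(-1 - 268) = -72/(-269) = -72*(-1/269) = 72/269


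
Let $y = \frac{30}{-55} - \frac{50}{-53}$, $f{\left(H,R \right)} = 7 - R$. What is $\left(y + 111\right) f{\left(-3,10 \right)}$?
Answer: $- \frac{194835}{583} \approx -334.19$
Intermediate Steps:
$y = \frac{232}{583}$ ($y = 30 \left(- \frac{1}{55}\right) - - \frac{50}{53} = - \frac{6}{11} + \frac{50}{53} = \frac{232}{583} \approx 0.39794$)
$\left(y + 111\right) f{\left(-3,10 \right)} = \left(\frac{232}{583} + 111\right) \left(7 - 10\right) = \frac{64945 \left(7 - 10\right)}{583} = \frac{64945}{583} \left(-3\right) = - \frac{194835}{583}$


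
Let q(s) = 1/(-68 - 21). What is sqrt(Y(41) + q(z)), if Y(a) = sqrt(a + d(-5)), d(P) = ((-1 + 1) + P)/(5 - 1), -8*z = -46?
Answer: sqrt(-356 + 15842*sqrt(159))/178 ≈ 2.5087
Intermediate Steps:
z = 23/4 (z = -1/8*(-46) = 23/4 ≈ 5.7500)
d(P) = P/4 (d(P) = (0 + P)/4 = P*(1/4) = P/4)
q(s) = -1/89 (q(s) = 1/(-89) = -1/89)
Y(a) = sqrt(-5/4 + a) (Y(a) = sqrt(a + (1/4)*(-5)) = sqrt(a - 5/4) = sqrt(-5/4 + a))
sqrt(Y(41) + q(z)) = sqrt(sqrt(-5 + 4*41)/2 - 1/89) = sqrt(sqrt(-5 + 164)/2 - 1/89) = sqrt(sqrt(159)/2 - 1/89) = sqrt(-1/89 + sqrt(159)/2)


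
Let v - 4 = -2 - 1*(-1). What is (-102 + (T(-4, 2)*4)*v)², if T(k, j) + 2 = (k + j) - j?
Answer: 30276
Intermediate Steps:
T(k, j) = -2 + k (T(k, j) = -2 + ((k + j) - j) = -2 + ((j + k) - j) = -2 + k)
v = 3 (v = 4 + (-2 - 1*(-1)) = 4 + (-2 + 1) = 4 - 1 = 3)
(-102 + (T(-4, 2)*4)*v)² = (-102 + ((-2 - 4)*4)*3)² = (-102 - 6*4*3)² = (-102 - 24*3)² = (-102 - 72)² = (-174)² = 30276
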